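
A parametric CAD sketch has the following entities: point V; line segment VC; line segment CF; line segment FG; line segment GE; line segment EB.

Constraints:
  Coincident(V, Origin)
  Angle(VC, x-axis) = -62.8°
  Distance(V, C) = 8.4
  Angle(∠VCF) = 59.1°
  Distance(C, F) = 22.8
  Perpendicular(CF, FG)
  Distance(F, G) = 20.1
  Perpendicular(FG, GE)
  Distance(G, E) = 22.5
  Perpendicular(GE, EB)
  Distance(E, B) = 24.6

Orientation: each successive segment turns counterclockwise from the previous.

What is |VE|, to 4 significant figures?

13.50

V is at the origin; VC runs at -62.8° with length 8.4, so C = (3.840, -7.471). ∠VCF = 59.1° gives CF at 58.10° from the x-axis; with |CF| = 22.8, F = (15.89, 11.89). CF is perpendicular to FG, so FG runs at 148.1°; with |FG| = 20.1, G = (-1.176, 22.51). The perpendicularity gives GE at right angles to FG, so GE runs at -121.9°; with |GE| = 22.5, E = (-13.07, 3.405). Then |VE| = |E − V| = 13.50.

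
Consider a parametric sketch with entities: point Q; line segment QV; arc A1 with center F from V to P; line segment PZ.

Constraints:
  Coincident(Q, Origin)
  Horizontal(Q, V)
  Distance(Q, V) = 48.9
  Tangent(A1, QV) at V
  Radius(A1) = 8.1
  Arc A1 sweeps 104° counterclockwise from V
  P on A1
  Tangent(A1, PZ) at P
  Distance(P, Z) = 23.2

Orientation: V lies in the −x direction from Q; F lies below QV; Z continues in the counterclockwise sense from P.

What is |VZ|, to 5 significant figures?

32.648

Q is at the origin; Q and V share the same y with |QV| = 48.9 and V on the −x side, so V = (-48.900, 0.0000). A1 meets QV tangentially, so FV is at right angles to QV, so F = V + (0, -8.1) = (-48.900, -8.1000). On A1, V sits at bearing 90° from F; a 104° counterclockwise sweep puts P at bearing 194°, so P = F + 8.1·(cos 194°, sin 194°) = (-56.759, -10.060). Tangency of A1 to PZ means the radius FP is perpendicular to PZ, so PZ runs along (−sin 194°, cos 194°); with |PZ| = 23.2, Z = (-51.147, -32.570). Then |VZ| = |Z − V| = 32.648.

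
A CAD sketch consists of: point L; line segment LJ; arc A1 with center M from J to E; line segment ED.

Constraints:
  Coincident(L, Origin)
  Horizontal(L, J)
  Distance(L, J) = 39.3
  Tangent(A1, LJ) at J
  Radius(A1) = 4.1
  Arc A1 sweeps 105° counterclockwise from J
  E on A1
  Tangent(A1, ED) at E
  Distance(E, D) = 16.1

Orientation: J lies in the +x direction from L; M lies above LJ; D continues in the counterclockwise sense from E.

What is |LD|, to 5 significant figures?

44.241

L is at the origin; LJ is horizontal with |LJ| = 39.3 and J on the +x side, so J = (39.300, 0.0000). Tangency of A1 to LJ means the radius MJ is perpendicular to LJ, so M = J + (0, 4.1) = (39.300, 4.1000). On A1, J sits at bearing -90° from M; a 105° counterclockwise sweep puts E at bearing 15°, so E = M + 4.1·(cos 15°, sin 15°) = (43.260, 5.1612). The tangent condition forces ME to be normal to ED, so ED runs along (−sin 15°, cos 15°); with |ED| = 16.1, D = (39.093, 20.713). Then |LD| = |D − L| = 44.241.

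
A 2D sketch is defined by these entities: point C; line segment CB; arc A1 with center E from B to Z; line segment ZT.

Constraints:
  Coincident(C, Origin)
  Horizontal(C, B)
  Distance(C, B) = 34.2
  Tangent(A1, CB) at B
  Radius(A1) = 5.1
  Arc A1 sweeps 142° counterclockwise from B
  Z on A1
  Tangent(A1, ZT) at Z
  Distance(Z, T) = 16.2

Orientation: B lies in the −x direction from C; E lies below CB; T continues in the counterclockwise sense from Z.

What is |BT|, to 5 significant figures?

21.382

C is at the origin; C and B share the same y with |CB| = 34.2 and B on the −x side, so B = (-34.200, 0.0000). Since A1 is tangent to CB there, EB ⟂ CB, so E = B + (0, -5.1) = (-34.200, -5.1000). On A1, B sits at bearing 90° from E; a 142° counterclockwise sweep puts Z at bearing 232°, so Z = E + 5.1·(cos 232°, sin 232°) = (-37.340, -9.1189). Since A1 is tangent to ZT there, EZ ⟂ ZT, so ZT runs along (−sin 232°, cos 232°); with |ZT| = 16.2, T = (-24.574, -19.093). Then |BT| = |T − B| = 21.382.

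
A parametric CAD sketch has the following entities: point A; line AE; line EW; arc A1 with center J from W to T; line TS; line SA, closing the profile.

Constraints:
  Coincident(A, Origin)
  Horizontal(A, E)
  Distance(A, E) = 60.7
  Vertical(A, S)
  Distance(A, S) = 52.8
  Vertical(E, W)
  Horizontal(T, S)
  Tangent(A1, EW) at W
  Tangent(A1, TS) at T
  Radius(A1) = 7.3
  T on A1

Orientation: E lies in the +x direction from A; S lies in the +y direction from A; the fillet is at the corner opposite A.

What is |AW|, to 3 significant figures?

75.9

The virtual corner opposite A is at (60.7, 52.8). Tangency of A1 to EW means the radius JW is perpendicular to EW and since A1 is tangent to TS there, JT ⟂ TS, with radius 7.3, so the center J sits 7.3 in from both sides at J = (53.4, 45.5). That places the tangent points at W = (60.7, 45.5) on EW and T = (53.4, 52.8) on TS. Then |AW| = |W − A| = 75.9.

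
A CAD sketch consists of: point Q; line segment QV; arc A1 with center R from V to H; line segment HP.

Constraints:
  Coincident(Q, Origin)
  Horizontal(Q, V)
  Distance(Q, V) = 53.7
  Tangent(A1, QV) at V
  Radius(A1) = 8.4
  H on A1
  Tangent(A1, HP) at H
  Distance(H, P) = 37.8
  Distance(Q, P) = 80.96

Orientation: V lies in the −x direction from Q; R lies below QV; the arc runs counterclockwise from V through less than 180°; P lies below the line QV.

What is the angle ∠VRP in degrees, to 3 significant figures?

159°

Checks: Q.y = 0.00, V.y = 0.00 ✓; |RH| = 8.400 ✓; ∠(RH, HP) = 90.00° ✓; |HP| = 37.80 ✓; |QP| = 80.96 ✓.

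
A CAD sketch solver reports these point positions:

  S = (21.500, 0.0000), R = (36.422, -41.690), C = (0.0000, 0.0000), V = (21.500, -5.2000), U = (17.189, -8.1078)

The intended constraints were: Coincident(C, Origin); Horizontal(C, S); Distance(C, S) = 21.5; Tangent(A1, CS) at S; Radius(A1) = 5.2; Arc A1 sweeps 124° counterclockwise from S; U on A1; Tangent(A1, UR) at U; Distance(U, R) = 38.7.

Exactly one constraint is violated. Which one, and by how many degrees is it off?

Tangent(A1, UR) at U — off by 4.20°.

C = (0.00, 0.00) ✓; C.y = 0.00, S.y = 0.00 ✓; |CS| = 21.50 ✓; ∠(VS, SC) = 90.00° ✓; |VS| = 5.200 ✓; bearing(V→U) − bearing(V→S) = 124.0° ✓; |VU| = 5.200 ✓; ∠(VU, UR) = 94.20° ✗; |UR| = 38.70 ✓.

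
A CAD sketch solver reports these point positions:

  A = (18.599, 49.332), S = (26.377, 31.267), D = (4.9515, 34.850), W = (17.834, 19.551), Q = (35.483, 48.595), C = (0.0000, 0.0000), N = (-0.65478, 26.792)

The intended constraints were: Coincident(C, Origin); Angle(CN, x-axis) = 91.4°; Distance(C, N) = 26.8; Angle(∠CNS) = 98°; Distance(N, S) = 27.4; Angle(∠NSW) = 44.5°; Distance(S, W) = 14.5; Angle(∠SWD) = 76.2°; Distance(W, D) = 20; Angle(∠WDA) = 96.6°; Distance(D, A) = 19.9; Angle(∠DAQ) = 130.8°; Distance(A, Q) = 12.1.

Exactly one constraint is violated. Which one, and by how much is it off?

Distance(A, Q) = 12.1 — off by 4.80.

C = (0.00, 0.00) ✓; CN at 91.40° ✓; |CN| = 26.80 ✓; ∠CNS = 98.00° ✓; |NS| = 27.40 ✓; ∠NSW = 44.50° ✓; |SW| = 14.50 ✓; ∠SWD = 76.20° ✓; |WD| = 20.00 ✓; ∠WDA = 96.60° ✓; |DA| = 19.90 ✓; ∠DAQ = 130.8° ✓; |AQ| = 16.90 ✗.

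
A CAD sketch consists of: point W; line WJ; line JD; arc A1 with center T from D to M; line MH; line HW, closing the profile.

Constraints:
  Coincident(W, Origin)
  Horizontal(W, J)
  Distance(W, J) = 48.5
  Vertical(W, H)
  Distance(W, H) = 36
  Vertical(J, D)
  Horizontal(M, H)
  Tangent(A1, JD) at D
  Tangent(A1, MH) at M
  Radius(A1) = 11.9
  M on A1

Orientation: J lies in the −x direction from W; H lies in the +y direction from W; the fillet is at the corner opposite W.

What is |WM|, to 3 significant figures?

51.3

W is at the origin; W and J share the same y with |WJ| = 48.5 and J on the −x side, so J = (-48.5, 0.00). W and H share the same x with |WH| = 36.0 and H on the +y side, so H = (0.00, 36.0). The virtual corner opposite W is at (-48.5, 36.0). A1 meets JD tangentially, so TD is at right angles to JD and tangency of A1 to MH means the radius TM is perpendicular to MH, with radius 11.9, so the center T sits 11.9 in from both sides at T = (-36.6, 24.1). That places the tangent points at D = (-48.5, 24.1) on JD and M = (-36.6, 36.0) on MH. Then |WM| = |M − W| = 51.3.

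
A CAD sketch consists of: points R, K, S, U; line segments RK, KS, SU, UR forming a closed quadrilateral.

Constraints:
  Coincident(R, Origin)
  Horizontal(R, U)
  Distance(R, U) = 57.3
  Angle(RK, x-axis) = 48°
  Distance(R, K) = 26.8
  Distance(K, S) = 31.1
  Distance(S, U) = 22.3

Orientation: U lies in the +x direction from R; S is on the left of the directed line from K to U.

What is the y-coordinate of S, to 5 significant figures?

20.707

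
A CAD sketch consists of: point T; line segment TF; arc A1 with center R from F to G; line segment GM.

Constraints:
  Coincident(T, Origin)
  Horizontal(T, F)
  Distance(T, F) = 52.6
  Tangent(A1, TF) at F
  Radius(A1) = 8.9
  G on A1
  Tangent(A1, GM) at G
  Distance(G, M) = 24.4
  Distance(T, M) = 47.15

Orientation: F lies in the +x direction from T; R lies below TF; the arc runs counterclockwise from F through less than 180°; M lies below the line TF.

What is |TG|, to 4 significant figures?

44.55

Checks: |RG| = 8.900 ✓; ∠(RG, GM) = 90.00° ✓; |GM| = 24.40 ✓; |TM| = 47.15 ✓.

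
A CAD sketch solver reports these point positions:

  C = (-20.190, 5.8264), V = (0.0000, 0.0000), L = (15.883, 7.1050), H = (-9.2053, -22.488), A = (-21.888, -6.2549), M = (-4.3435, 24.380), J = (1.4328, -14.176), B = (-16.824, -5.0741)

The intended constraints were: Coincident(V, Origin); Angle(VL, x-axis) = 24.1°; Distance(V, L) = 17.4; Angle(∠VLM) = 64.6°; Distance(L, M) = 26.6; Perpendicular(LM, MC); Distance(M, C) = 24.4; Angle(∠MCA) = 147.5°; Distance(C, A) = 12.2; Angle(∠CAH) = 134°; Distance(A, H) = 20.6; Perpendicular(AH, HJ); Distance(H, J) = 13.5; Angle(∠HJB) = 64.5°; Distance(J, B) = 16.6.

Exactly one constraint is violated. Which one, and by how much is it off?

Distance(J, B) = 16.6 — off by 3.80.

V = (0.00, 0.00) ✓; VL at 24.10° ✓; |VL| = 17.40 ✓; ∠VLM = 64.60° ✓; |LM| = 26.60 ✓; ∠(LM, MC) = 90.00° ✓; |MC| = 24.40 ✓; ∠MCA = 147.5° ✓; |CA| = 12.20 ✓; ∠CAH = 134.0° ✓; |AH| = 20.60 ✓; ∠(AH, HJ) = 90.00° ✓; |HJ| = 13.50 ✓; ∠HJB = 64.50° ✓; |JB| = 20.40 ✗.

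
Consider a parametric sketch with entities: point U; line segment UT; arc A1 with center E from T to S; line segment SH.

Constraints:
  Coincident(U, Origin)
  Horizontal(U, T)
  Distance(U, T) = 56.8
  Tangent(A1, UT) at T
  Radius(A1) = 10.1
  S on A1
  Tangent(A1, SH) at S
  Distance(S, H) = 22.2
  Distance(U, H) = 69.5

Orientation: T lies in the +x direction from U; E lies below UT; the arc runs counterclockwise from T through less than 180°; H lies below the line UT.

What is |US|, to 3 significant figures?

50.8

Checks: U.y = 0.00, T.y = 0.00 ✓; |ES| = 10.10 ✓; ∠(ES, SH) = 90.00° ✓; |SH| = 22.20 ✓; |UH| = 69.50 ✓.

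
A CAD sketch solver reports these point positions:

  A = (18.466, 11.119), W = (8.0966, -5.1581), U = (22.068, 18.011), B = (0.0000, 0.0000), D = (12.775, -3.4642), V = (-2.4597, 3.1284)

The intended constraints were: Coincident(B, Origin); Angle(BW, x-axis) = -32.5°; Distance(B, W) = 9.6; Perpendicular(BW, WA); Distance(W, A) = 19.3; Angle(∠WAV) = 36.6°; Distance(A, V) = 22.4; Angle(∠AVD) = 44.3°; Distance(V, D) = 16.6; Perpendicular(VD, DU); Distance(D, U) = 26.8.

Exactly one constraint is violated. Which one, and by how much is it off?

Distance(D, U) = 26.8 — off by 3.40.

B = (0.00, 0.00) ✓; BW at -32.50° ✓; |BW| = 9.600 ✓; ∠(BW, WA) = 90.00° ✓; |WA| = 19.30 ✓; ∠WAV = 36.60° ✓; |AV| = 22.40 ✓; ∠AVD = 44.30° ✓; |VD| = 16.60 ✓; ∠(VD, DU) = 90.00° ✓; |DU| = 23.40 ✗.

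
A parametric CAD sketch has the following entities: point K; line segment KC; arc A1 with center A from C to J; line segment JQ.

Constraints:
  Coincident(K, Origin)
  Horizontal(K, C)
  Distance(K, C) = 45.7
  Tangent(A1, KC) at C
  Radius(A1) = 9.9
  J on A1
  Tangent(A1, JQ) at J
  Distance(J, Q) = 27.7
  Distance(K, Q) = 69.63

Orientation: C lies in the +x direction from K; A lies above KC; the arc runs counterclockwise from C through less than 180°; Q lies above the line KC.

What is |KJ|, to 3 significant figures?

56.1

Checks: |AJ| = 9.900 ✓; ∠(AJ, JQ) = 90.00° ✓; |JQ| = 27.70 ✓; |KQ| = 69.63 ✓.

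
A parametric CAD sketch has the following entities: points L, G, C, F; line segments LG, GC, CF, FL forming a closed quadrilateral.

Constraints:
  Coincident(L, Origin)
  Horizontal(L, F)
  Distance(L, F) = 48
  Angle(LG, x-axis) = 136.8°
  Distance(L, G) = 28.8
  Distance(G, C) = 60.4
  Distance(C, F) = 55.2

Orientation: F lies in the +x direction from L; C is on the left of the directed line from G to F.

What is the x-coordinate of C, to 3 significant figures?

29.9

Checks: L = (0.00, 0.00) ✓; |GC| = 60.40 ✓; |CF| = 55.20 ✓.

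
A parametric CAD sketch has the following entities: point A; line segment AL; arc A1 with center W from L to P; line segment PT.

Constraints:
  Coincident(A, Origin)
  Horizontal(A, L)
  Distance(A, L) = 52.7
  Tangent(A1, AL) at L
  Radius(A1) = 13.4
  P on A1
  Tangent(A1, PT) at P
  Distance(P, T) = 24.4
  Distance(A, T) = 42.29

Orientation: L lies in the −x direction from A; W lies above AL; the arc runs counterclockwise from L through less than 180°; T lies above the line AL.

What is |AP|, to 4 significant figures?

41.31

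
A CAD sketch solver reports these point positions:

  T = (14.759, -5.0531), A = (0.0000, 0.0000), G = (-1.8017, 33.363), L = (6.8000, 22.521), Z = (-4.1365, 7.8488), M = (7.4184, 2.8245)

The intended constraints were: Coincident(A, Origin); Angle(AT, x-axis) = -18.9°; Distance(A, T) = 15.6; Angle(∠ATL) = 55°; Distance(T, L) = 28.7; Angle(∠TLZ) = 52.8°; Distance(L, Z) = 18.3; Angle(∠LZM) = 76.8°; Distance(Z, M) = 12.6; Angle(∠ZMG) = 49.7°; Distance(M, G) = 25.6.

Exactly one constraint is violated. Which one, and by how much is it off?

Distance(M, G) = 25.6 — off by 6.30.

A = (0.00, 0.00) ✓; AT at -18.90° ✓; |AT| = 15.60 ✓; ∠ATL = 55.00° ✓; |TL| = 28.70 ✓; ∠TLZ = 52.80° ✓; |LZ| = 18.30 ✓; ∠LZM = 76.80° ✓; |ZM| = 12.60 ✓; ∠ZMG = 49.70° ✓; |MG| = 31.90 ✗.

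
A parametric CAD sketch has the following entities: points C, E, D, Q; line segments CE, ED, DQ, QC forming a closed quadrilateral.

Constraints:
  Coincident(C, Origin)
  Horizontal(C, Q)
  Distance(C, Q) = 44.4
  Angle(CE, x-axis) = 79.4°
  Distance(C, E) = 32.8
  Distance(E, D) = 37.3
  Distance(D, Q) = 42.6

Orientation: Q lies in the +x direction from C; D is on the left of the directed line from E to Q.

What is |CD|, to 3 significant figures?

59.7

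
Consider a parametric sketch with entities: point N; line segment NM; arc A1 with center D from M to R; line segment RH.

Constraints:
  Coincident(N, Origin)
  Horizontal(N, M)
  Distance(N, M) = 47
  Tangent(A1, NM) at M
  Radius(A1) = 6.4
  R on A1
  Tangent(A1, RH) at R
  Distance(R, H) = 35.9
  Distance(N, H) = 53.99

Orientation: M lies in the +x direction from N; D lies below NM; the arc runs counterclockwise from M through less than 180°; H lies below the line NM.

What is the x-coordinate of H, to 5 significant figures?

35.228

N is at the origin; NM is horizontal with |NM| = 47.0 and M on the +x side, so M = (47.000, 0.0000). A1 meets NM tangentially, so DM is at right angles to NM, so D = M + (0, -6.4) = (47.000, -6.4000). Since DR ⟂ RH (tangency), |DH| = √(6.4² + 35.9²) = 36.466 regardless of where R sits on A1. So H lies on both circle(N, 53.99) and circle(D, 36.466); the below-NM intersection is H = (35.228, -40.914). R is the foot of the tangent from H: R = (40.674, -5.4291).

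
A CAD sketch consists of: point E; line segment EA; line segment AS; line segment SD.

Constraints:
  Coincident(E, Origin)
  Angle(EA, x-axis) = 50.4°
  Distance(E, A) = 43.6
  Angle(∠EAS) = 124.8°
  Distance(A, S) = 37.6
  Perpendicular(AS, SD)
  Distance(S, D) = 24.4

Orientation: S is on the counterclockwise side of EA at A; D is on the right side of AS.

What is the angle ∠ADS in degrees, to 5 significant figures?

57.019°

∠EAS = 124.8°, so AS runs at 50.4° + (180° − 124.8°) = 105.60° from the x-axis; with |AS| = 37.6, S = A + 37.6·(cos 105.60°, sin 105.60°) = (17.680, 69.809). AS ⟂ SD; with |SD| = 24.4 on the right of AS, D = S + 24.4·(0.96316, 0.26892) = (41.181, 76.371). Then cos ∠ADS = DA·DS / (|DA||DS|), giving 57.019°.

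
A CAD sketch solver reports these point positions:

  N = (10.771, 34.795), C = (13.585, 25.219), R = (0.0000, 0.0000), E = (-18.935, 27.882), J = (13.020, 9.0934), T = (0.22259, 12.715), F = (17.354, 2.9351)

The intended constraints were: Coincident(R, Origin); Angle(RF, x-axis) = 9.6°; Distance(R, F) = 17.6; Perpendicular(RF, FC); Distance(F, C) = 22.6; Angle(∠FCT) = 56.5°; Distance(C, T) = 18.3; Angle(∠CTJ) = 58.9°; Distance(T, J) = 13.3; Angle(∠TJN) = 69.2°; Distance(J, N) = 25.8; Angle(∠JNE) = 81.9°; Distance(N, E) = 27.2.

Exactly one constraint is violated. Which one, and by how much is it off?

Distance(N, E) = 27.2 — off by 3.30.

R = (0.00, 0.00) ✓; RF at 9.600° ✓; |RF| = 17.60 ✓; ∠(RF, FC) = 90.00° ✓; |FC| = 22.60 ✓; ∠FCT = 56.50° ✓; |CT| = 18.30 ✓; ∠CTJ = 58.90° ✓; |TJ| = 13.30 ✓; ∠TJN = 69.20° ✓; |JN| = 25.80 ✓; ∠JNE = 81.90° ✓; |NE| = 30.50 ✗.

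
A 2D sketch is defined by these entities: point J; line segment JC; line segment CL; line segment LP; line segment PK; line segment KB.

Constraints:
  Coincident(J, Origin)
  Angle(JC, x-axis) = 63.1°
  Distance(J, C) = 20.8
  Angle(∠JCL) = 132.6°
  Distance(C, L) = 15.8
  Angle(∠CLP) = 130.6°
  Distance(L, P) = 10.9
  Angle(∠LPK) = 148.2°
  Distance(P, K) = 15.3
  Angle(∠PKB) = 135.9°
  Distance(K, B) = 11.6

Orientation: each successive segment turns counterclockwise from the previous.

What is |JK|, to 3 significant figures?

40.1

∠CLP = 130.6° gives LP at 160° from the x-axis; with |LP| = 10.9, P = (-6.36, 37.1). ∠LPK = 148.2° gives PK at -168° from the x-axis; with |PK| = 15.3, K = (-21.3, 34.0). Then |JK| = |K − J| = 40.1.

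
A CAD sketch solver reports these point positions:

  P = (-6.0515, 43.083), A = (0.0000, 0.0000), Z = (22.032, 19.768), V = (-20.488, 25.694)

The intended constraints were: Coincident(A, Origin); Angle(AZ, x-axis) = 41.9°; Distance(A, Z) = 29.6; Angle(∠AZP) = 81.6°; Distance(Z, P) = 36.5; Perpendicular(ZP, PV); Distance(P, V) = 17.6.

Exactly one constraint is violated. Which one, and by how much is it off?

Distance(P, V) = 17.6 — off by 5.00.

A = (0.00, 0.00) ✓; AZ at 41.90° ✓; |AZ| = 29.60 ✓; ∠AZP = 81.60° ✓; |ZP| = 36.50 ✓; ∠(ZP, PV) = 90.00° ✓; |PV| = 22.60 ✗.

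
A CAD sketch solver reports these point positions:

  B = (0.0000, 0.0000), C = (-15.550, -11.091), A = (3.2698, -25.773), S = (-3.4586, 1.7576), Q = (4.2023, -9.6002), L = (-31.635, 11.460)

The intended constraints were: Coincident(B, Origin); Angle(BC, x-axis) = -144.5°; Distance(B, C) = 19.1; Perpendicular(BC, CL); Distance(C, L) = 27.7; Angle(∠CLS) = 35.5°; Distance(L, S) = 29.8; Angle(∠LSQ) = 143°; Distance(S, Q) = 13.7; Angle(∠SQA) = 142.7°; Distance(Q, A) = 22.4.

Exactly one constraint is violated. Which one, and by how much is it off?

Distance(Q, A) = 22.4 — off by 6.20.

B = (0.00, 0.00) ✓; BC at -144.5° ✓; |BC| = 19.10 ✓; ∠(BC, CL) = 90.00° ✓; |CL| = 27.70 ✓; ∠CLS = 35.50° ✓; |LS| = 29.80 ✓; ∠LSQ = 143.0° ✓; |SQ| = 13.70 ✓; ∠SQA = 142.7° ✓; |QA| = 16.20 ✗.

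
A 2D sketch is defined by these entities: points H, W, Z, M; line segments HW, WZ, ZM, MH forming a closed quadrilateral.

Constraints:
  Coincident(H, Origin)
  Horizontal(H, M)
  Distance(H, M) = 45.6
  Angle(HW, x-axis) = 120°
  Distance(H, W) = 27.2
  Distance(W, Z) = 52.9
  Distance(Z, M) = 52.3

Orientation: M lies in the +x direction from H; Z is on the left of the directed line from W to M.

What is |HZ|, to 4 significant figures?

59.74

Checks: |WZ| = 52.90 ✓; |ZM| = 52.30 ✓.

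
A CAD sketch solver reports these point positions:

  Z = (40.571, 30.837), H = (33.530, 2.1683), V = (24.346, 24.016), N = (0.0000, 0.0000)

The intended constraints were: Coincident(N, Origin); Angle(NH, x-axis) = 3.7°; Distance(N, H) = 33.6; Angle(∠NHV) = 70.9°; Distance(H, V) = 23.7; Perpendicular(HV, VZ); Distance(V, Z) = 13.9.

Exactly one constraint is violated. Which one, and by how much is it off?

Distance(V, Z) = 13.9 — off by 3.70.

N = (0.00, 0.00) ✓; NH at 3.700° ✓; |NH| = 33.60 ✓; ∠NHV = 70.90° ✓; |HV| = 23.70 ✓; ∠(HV, VZ) = 90.00° ✓; |VZ| = 17.60 ✗.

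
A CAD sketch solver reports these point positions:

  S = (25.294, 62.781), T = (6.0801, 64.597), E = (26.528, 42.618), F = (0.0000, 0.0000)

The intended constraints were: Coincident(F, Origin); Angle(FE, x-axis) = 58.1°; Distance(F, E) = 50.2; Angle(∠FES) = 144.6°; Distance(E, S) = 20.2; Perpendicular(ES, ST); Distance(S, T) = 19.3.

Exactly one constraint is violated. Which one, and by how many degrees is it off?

Perpendicular(ES, ST) — off by 8.90°.

F = (0.00, 0.00) ✓; FE at 58.10° ✓; |FE| = 50.20 ✓; ∠FES = 144.6° ✓; |ES| = 20.20 ✓; ∠(ES, ST) = 81.10° ✗; |ST| = 19.30 ✓.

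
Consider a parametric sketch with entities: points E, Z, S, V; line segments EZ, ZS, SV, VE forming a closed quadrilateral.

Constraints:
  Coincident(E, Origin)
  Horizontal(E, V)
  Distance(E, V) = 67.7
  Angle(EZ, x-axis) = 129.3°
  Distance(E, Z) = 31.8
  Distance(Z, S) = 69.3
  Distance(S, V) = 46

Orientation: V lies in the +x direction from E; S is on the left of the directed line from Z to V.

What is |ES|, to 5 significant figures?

62.588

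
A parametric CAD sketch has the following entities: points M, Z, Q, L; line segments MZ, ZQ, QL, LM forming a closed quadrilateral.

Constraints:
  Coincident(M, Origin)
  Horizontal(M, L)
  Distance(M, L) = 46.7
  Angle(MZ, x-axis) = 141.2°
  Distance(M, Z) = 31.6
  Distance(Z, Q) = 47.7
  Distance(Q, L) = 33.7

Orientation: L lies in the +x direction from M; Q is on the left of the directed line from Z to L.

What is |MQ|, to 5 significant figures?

33.070

M is at the origin; M and L share the same y with |ML| = 46.7 and L in +x, so L = (46.7, 0). MZ runs at 141.2° with |MZ| = 31.6, so Z = (-24.627, 19.801). Q is determined by |ZQ| = 47.7 and |QL| = 33.7 together: it lies at the intersection of circle(Z, 47.7) and circle(L, 33.7). With |ZL| = 74.024, the foot of the radical line on ZL is 44.710 from Z and the perpendicular offset is √(47.7² − 44.710²) = 16.623. Taking the left-of-ZL solution: Q = (22.900, 23.859).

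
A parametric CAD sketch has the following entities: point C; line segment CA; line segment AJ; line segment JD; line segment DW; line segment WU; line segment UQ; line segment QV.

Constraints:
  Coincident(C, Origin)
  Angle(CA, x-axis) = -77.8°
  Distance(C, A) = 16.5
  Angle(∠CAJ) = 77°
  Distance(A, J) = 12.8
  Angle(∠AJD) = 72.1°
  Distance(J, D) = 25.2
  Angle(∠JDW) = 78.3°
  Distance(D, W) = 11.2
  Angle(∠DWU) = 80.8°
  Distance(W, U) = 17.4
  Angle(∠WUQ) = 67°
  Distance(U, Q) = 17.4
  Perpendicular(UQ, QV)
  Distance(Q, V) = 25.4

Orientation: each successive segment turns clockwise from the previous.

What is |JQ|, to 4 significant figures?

20.29

C is at the origin; CA runs at -77.8° with length 16.5, so A = (3.487, -16.13). ∠CAJ = 77.0° gives AJ at 179.2° from the x-axis; with |AJ| = 12.8, J = (-9.312, -15.95). ∠AJD = 72.1° gives JD at 71.30° from the x-axis; with |JD| = 25.2, D = (-1.232, 7.921). ∠JDW = 78.3° gives DW at -30.40° from the x-axis; with |DW| = 11.2, W = (8.428, 2.253). ∠DWU = 80.8° gives WU at -129.6° from the x-axis; with |WU| = 17.4, U = (-2.663, -11.15). ∠WUQ = 67.0° gives UQ at 117.4° from the x-axis; with |UQ| = 17.4, Q = (-10.67, 4.295). Then |JQ| = |Q − J| = 20.29.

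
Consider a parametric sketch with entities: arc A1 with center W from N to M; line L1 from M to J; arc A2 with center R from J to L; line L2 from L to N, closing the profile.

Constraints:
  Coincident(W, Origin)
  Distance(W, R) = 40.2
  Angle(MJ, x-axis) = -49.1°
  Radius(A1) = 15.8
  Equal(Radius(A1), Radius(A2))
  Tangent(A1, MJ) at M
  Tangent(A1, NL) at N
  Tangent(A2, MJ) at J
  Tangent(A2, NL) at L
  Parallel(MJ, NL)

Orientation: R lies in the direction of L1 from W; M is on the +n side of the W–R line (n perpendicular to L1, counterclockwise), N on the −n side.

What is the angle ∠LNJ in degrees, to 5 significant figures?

38.170°

The slot axis is L1's direction at -49.1°, so u = (cos -49.1°, sin -49.1°) = (0.65474, -0.75585) and n = (−sin -49.1°, cos -49.1°) = (0.75585, 0.65474). W is at the origin and R lies 40.2 along u from W, so R = 40.2·u = (26.321, -30.385). Tangency of A1 to both parallel lines with radius 15.8 puts M and N at W ± 15.8·n: M = (11.942, 10.345), N = (-11.942, -10.345). Equal radii place J and L the same way about R: J = R + 15.8·n = (38.263, -20.040), L = R − 15.8·n = (14.378, -40.730). Then cos ∠LNJ = NL·NJ / (|NL||NJ|), giving 38.170°.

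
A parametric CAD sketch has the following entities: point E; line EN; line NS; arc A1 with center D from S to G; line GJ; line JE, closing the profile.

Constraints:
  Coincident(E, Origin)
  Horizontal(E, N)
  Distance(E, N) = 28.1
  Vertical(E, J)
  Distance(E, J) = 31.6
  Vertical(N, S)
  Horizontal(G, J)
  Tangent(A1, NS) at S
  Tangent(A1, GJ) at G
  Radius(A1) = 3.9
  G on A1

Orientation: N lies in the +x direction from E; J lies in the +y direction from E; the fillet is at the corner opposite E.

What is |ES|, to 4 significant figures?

39.46

The virtual corner opposite E is at (28.10, 31.60). Tangency of A1 to NS means the radius DS is perpendicular to NS and the tangent condition forces DG to be normal to GJ, with radius 3.9, so the center D sits 3.9 in from both sides at D = (24.20, 27.70). That places the tangent points at S = (28.10, 27.70) on NS and G = (24.20, 31.60) on GJ. Then |ES| = |S − E| = 39.46.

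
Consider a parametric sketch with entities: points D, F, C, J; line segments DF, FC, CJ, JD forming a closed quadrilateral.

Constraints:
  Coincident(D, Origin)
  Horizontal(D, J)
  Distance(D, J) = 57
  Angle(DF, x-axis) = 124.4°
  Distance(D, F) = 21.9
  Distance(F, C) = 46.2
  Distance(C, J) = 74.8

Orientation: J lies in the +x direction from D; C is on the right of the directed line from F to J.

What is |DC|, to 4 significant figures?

30.71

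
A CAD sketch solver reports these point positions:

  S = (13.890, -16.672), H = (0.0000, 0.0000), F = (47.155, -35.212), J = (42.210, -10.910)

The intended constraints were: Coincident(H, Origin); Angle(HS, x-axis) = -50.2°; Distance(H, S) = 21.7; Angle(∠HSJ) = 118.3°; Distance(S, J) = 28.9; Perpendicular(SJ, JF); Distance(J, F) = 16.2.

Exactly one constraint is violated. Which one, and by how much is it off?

Distance(J, F) = 16.2 — off by 8.60.

H = (0.00, 0.00) ✓; HS at -50.20° ✓; |HS| = 21.70 ✓; ∠HSJ = 118.3° ✓; |SJ| = 28.90 ✓; ∠(SJ, JF) = 90.00° ✓; |JF| = 24.80 ✗.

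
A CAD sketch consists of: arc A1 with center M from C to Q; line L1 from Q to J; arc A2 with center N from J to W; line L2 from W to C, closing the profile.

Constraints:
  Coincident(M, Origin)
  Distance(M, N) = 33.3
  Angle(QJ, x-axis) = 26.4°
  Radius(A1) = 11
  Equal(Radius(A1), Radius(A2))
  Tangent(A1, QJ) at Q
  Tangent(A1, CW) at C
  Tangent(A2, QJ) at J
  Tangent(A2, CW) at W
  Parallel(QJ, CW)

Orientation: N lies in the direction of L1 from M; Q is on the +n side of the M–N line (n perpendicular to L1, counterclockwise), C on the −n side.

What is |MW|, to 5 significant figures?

35.070

The slot axis is L1's direction at 26.4°, so u = (cos 26.4°, sin 26.4°) = (0.89571, 0.44464) and n = (−sin 26.4°, cos 26.4°) = (-0.44464, 0.89571). M is at the origin and N lies 33.3 along u from M, so N = 33.3·u = (29.827, 14.806). Tangency of A1 to both parallel lines with radius 11.0 puts Q and C at M ± 11.0·n: Q = (-4.8910, 9.8528), C = (4.8910, -9.8528). Equal radii place J and W the same way about N: J = N + 11.0·n = (24.936, 24.659), W = N − 11.0·n = (34.718, 4.9535). Then |MW| = |W − M| = 35.070.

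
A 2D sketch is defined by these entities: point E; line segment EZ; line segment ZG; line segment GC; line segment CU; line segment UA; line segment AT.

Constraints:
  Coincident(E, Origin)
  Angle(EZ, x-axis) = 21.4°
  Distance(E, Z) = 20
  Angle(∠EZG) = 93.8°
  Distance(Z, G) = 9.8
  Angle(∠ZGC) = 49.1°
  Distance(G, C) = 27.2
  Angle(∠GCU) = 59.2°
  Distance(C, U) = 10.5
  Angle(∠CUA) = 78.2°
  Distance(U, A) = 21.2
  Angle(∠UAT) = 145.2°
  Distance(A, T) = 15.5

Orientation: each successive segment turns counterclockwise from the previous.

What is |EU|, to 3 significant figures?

13.7

∠ZGC = 49.1° gives GC at -122° from the x-axis; with |GC| = 27.2, C = (1.45, -6.55). ∠GCU = 59.2° gives CU at -0.700° from the x-axis; with |CU| = 10.5, U = (11.9, -6.68). Then |EU| = |U − E| = 13.7.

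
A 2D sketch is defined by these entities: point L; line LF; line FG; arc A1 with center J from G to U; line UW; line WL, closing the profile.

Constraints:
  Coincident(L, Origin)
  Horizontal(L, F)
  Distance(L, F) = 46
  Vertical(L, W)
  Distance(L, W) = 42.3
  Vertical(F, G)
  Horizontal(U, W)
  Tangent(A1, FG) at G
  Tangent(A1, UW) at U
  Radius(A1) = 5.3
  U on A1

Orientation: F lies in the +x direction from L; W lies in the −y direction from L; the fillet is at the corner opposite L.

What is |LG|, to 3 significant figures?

59.0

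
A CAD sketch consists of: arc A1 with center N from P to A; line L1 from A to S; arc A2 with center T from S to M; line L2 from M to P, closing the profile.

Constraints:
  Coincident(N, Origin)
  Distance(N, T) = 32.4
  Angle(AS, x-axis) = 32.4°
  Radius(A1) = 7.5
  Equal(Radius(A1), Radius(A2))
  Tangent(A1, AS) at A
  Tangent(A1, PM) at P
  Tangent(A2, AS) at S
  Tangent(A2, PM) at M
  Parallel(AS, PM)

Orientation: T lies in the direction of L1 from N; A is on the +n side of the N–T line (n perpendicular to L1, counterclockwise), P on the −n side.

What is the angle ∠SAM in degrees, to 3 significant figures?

24.8°

The slot axis is L1's direction at 32.4°, so u = (cos 32.4°, sin 32.4°) = (0.844, 0.536) and n = (−sin 32.4°, cos 32.4°) = (-0.536, 0.844). N is at the origin and T lies 32.4 along u from N, so T = 32.4·u = (27.4, 17.4). Tangency of A1 to both parallel lines with radius 7.5 puts A and P at N ± 7.5·n: A = (-4.02, 6.33), P = (4.02, -6.33). Equal radii place S and M the same way about T: S = T + 7.5·n = (23.3, 23.7), M = T − 7.5·n = (31.4, 11.0). Then cos ∠SAM = AS·AM / (|AS||AM|), giving 24.8°.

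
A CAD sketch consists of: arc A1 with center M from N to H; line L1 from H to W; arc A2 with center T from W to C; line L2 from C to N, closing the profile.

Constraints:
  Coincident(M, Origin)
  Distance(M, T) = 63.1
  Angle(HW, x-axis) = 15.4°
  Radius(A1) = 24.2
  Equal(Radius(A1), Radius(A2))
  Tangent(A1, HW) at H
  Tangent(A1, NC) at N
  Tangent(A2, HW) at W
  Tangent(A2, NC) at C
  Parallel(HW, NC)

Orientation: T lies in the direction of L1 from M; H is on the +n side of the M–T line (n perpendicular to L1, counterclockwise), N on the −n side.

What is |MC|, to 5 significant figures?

67.581

Tangency of A1 to both parallel lines with radius 24.2 puts H and N at M ± 24.2·n: H = (-6.4265, 23.331), N = (6.4265, -23.331). Equal radii place W and C the same way about T: W = T + 24.2·n = (54.408, 40.088), C = T − 24.2·n = (67.261, -6.5745). Then |MC| = |C − M| = 67.581.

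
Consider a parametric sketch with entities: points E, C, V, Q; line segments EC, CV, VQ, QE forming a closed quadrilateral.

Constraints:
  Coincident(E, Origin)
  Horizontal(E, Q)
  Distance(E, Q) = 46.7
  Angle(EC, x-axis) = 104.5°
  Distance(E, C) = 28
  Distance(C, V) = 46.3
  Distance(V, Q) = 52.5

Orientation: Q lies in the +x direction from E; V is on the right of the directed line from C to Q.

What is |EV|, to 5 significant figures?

19.082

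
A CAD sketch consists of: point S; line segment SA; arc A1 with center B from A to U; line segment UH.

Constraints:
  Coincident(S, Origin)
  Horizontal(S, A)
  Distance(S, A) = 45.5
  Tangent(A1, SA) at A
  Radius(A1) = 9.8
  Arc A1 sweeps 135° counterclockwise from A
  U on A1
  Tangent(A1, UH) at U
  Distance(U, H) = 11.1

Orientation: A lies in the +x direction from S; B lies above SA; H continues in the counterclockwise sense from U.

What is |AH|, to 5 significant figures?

24.596

On A1, A sits at bearing -90° from B; a 135° counterclockwise sweep puts U at bearing 45°, so U = B + 9.8·(cos 45°, sin 45°) = (52.430, 16.730). The tangent condition forces BU to be normal to UH, so UH runs along (−sin 45°, cos 45°); with |UH| = 11.1, H = (44.581, 24.579). Then |AH| = |H − A| = 24.596.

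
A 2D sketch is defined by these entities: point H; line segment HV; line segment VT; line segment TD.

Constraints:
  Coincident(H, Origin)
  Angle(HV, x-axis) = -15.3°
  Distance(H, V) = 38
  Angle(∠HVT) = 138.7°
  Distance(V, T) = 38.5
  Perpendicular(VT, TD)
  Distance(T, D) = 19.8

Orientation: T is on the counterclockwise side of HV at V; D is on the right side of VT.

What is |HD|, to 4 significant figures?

80.68

∠HVT = 138.7°, so VT runs at -15.3° + (180° − 138.7°) = 26.00° from the x-axis; with |VT| = 38.5, T = V + 38.5·(cos 26.00°, sin 26.00°) = (71.26, 6.850). The perpendicularity gives TD at right angles to VT; with |TD| = 19.8 on the right of VT, D = T + 19.8·(0.4384, -0.8988) = (79.94, -10.95). Then |HD| = |D − H| = 80.68.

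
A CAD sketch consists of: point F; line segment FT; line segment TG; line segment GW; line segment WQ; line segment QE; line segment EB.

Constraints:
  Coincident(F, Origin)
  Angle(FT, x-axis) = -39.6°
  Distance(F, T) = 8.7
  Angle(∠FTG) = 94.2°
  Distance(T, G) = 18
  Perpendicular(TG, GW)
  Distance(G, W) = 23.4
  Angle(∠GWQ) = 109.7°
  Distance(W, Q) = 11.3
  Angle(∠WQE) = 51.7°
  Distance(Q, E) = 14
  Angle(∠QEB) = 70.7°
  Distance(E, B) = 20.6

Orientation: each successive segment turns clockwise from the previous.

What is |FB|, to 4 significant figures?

33.85

F is at the origin; FT runs at -39.6° with length 8.7, so T = (6.703, -5.546). ∠FTG = 94.2° gives TG at -125.4° from the x-axis; with |TG| = 18.0, G = (-3.724, -20.22). TG ⟂ GW, so GW runs at 144.6°; with |GW| = 23.4, W = (-22.80, -6.663). ∠GWQ = 109.7° gives WQ at 74.30° from the x-axis; with |WQ| = 11.3, Q = (-19.74, 4.216). ∠WQE = 51.7° gives QE at -54.00° from the x-axis; with |QE| = 14.0, E = (-11.51, -7.111). ∠QEB = 70.7° gives EB at -163.3° from the x-axis; with |EB| = 20.6, B = (-31.24, -13.03). Then |FB| = |B − F| = 33.85.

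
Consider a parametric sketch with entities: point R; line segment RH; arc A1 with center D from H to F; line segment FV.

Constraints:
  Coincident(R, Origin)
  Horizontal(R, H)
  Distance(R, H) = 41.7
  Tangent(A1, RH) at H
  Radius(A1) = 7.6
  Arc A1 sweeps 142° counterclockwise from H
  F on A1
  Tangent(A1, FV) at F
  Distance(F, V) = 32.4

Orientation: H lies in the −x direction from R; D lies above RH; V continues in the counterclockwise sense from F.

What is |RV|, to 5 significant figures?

70.975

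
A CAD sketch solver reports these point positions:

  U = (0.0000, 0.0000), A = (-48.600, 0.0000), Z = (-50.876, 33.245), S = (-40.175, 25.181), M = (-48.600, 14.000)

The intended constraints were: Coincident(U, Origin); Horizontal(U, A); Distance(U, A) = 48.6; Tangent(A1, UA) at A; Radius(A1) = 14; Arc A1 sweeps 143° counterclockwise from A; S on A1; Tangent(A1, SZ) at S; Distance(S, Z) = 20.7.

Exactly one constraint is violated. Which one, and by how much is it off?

Distance(S, Z) = 20.7 — off by 7.30.

U = (0.00, 0.00) ✓; U.y = 0.00, A.y = 0.00 ✓; |UA| = 48.60 ✓; ∠(MA, AU) = 90.00° ✓; |MA| = 14.00 ✓; bearing(M→S) − bearing(M→A) = 143.0° ✓; |MS| = 14.00 ✓; ∠(MS, SZ) = 90.00° ✓; |SZ| = 13.40 ✗.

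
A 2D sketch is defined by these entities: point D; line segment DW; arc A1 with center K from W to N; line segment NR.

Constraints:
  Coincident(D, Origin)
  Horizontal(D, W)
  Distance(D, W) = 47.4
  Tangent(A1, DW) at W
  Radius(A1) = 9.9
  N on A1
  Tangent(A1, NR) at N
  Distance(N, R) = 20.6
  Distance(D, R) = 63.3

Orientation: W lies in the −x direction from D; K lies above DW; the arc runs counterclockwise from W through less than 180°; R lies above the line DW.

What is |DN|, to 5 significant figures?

43.770

D is at the origin; D and W share the same y with |DW| = 47.4 and W on the −x side, so W = (-47.400, 0.0000). A1 meets DW tangentially, so KW is at right angles to DW, so K = W + (0, 9.9) = (-47.400, 9.9000). Since KN ⟂ NR (tangency), |KR| = √(9.9² + 20.6²) = 22.855 regardless of where N sits on A1. So R lies on both circle(D, 63.3) and circle(K, 22.855); the above-DW intersection is R = (-54.914, 31.485). N is the foot of the tangent from R: N = (-40.383, 16.884).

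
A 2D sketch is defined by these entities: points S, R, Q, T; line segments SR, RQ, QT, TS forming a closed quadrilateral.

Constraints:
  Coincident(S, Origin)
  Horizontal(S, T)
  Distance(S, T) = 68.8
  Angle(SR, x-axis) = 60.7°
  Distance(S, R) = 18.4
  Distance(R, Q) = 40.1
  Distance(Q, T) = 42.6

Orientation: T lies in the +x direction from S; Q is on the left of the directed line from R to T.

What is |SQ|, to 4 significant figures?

56.47

Checks: |RQ| = 40.10 ✓; |QT| = 42.60 ✓.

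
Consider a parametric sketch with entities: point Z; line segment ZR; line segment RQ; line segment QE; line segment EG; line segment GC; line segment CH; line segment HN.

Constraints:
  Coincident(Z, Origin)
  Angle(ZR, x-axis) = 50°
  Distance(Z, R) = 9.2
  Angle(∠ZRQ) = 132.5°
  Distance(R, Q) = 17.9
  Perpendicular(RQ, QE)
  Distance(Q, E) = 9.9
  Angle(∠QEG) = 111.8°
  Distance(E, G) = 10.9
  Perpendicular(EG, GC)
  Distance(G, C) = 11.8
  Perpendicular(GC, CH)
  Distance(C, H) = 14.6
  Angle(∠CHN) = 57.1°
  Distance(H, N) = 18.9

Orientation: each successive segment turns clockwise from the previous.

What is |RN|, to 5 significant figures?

20.905

GC ⟂ CH, so CH runs at 24.300°; with |CH| = 14.6, H = (22.745, 10.215). ∠CHN = 57.1° gives HN at -98.600° from the x-axis; with |HN| = 18.9, N = (19.919, -8.4725). Then |RN| = |N − R| = 20.905.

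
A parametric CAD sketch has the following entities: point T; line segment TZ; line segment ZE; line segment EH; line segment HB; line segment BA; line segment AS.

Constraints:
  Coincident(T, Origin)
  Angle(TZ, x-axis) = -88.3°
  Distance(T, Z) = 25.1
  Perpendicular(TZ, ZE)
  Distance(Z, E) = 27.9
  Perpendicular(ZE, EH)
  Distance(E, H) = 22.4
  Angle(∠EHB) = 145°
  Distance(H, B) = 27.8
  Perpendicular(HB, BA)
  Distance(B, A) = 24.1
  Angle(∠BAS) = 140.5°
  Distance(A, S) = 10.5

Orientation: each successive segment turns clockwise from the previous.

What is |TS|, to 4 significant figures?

11.28

The perpendicularity gives BA at right angles to HB, so BA runs at -33.30°; with |BA| = 24.1, A = (7.598, 6.477). ∠BAS = 140.5° gives AS at -72.80° from the x-axis; with |AS| = 10.5, S = (10.70, -3.553). Then |TS| = |S − T| = 11.28.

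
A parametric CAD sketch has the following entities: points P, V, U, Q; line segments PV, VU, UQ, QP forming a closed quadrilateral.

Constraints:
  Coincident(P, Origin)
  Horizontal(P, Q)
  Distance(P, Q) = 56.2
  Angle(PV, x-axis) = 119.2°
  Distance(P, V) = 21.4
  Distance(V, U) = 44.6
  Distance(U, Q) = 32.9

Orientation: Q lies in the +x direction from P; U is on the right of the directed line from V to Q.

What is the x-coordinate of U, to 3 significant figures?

24.5

Checks: |VU| = 44.60 ✓; |UQ| = 32.90 ✓.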